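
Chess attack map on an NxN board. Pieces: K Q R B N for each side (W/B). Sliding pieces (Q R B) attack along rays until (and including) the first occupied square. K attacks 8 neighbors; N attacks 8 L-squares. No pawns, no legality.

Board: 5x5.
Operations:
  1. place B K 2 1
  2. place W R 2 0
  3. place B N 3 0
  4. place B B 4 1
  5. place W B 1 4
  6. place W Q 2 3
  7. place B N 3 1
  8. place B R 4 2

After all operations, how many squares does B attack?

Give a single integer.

Op 1: place BK@(2,1)
Op 2: place WR@(2,0)
Op 3: place BN@(3,0)
Op 4: place BB@(4,1)
Op 5: place WB@(1,4)
Op 6: place WQ@(2,3)
Op 7: place BN@(3,1)
Op 8: place BR@(4,2)
Per-piece attacks for B:
  BK@(2,1): attacks (2,2) (2,0) (3,1) (1,1) (3,2) (3,0) (1,2) (1,0)
  BN@(3,0): attacks (4,2) (2,2) (1,1)
  BN@(3,1): attacks (4,3) (2,3) (1,2) (1,0)
  BB@(4,1): attacks (3,2) (2,3) (3,0) [ray(-1,1) blocked at (2,3); ray(-1,-1) blocked at (3,0)]
  BR@(4,2): attacks (4,3) (4,4) (4,1) (3,2) (2,2) (1,2) (0,2) [ray(0,-1) blocked at (4,1)]
Union (14 distinct): (0,2) (1,0) (1,1) (1,2) (2,0) (2,2) (2,3) (3,0) (3,1) (3,2) (4,1) (4,2) (4,3) (4,4)

Answer: 14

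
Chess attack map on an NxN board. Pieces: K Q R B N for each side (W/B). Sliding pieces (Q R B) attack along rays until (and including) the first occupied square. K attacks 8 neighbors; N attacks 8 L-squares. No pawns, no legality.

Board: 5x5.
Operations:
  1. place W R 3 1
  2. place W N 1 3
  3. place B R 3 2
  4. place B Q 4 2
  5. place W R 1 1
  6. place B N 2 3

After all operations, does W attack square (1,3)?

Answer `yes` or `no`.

Answer: yes

Derivation:
Op 1: place WR@(3,1)
Op 2: place WN@(1,3)
Op 3: place BR@(3,2)
Op 4: place BQ@(4,2)
Op 5: place WR@(1,1)
Op 6: place BN@(2,3)
Per-piece attacks for W:
  WR@(1,1): attacks (1,2) (1,3) (1,0) (2,1) (3,1) (0,1) [ray(0,1) blocked at (1,3); ray(1,0) blocked at (3,1)]
  WN@(1,3): attacks (3,4) (2,1) (3,2) (0,1)
  WR@(3,1): attacks (3,2) (3,0) (4,1) (2,1) (1,1) [ray(0,1) blocked at (3,2); ray(-1,0) blocked at (1,1)]
W attacks (1,3): yes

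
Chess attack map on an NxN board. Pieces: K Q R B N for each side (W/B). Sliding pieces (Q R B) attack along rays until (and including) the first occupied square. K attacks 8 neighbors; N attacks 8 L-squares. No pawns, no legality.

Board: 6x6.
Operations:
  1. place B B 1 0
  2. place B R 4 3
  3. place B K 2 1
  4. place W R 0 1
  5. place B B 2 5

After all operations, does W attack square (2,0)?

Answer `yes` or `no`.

Answer: no

Derivation:
Op 1: place BB@(1,0)
Op 2: place BR@(4,3)
Op 3: place BK@(2,1)
Op 4: place WR@(0,1)
Op 5: place BB@(2,5)
Per-piece attacks for W:
  WR@(0,1): attacks (0,2) (0,3) (0,4) (0,5) (0,0) (1,1) (2,1) [ray(1,0) blocked at (2,1)]
W attacks (2,0): no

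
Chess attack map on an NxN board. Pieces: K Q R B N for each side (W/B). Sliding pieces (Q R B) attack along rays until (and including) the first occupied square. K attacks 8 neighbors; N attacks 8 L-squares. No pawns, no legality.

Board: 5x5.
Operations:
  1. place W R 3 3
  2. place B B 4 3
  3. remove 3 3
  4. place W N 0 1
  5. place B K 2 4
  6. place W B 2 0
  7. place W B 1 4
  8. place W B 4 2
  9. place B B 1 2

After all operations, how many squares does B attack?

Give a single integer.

Answer: 11

Derivation:
Op 1: place WR@(3,3)
Op 2: place BB@(4,3)
Op 3: remove (3,3)
Op 4: place WN@(0,1)
Op 5: place BK@(2,4)
Op 6: place WB@(2,0)
Op 7: place WB@(1,4)
Op 8: place WB@(4,2)
Op 9: place BB@(1,2)
Per-piece attacks for B:
  BB@(1,2): attacks (2,3) (3,4) (2,1) (3,0) (0,3) (0,1) [ray(-1,-1) blocked at (0,1)]
  BK@(2,4): attacks (2,3) (3,4) (1,4) (3,3) (1,3)
  BB@(4,3): attacks (3,4) (3,2) (2,1) (1,0)
Union (11 distinct): (0,1) (0,3) (1,0) (1,3) (1,4) (2,1) (2,3) (3,0) (3,2) (3,3) (3,4)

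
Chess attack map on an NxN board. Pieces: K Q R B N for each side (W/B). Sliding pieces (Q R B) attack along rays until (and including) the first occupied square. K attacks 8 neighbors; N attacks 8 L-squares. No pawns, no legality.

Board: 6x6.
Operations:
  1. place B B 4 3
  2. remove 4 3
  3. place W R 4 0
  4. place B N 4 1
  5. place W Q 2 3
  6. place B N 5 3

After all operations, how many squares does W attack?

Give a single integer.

Op 1: place BB@(4,3)
Op 2: remove (4,3)
Op 3: place WR@(4,0)
Op 4: place BN@(4,1)
Op 5: place WQ@(2,3)
Op 6: place BN@(5,3)
Per-piece attacks for W:
  WQ@(2,3): attacks (2,4) (2,5) (2,2) (2,1) (2,0) (3,3) (4,3) (5,3) (1,3) (0,3) (3,4) (4,5) (3,2) (4,1) (1,4) (0,5) (1,2) (0,1) [ray(1,0) blocked at (5,3); ray(1,-1) blocked at (4,1)]
  WR@(4,0): attacks (4,1) (5,0) (3,0) (2,0) (1,0) (0,0) [ray(0,1) blocked at (4,1)]
Union (22 distinct): (0,0) (0,1) (0,3) (0,5) (1,0) (1,2) (1,3) (1,4) (2,0) (2,1) (2,2) (2,4) (2,5) (3,0) (3,2) (3,3) (3,4) (4,1) (4,3) (4,5) (5,0) (5,3)

Answer: 22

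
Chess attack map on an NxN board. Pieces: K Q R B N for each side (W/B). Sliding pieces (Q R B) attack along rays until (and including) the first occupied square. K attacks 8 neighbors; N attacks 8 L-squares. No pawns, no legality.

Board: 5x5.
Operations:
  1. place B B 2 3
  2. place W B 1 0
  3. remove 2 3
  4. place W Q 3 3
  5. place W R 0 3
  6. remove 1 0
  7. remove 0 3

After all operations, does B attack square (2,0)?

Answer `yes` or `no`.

Answer: no

Derivation:
Op 1: place BB@(2,3)
Op 2: place WB@(1,0)
Op 3: remove (2,3)
Op 4: place WQ@(3,3)
Op 5: place WR@(0,3)
Op 6: remove (1,0)
Op 7: remove (0,3)
Per-piece attacks for B:
B attacks (2,0): no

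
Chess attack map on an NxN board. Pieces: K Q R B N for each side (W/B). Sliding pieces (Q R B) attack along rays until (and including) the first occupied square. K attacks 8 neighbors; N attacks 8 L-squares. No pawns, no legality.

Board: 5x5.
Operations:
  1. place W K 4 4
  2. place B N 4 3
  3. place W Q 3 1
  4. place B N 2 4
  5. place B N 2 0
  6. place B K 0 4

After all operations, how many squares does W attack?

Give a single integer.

Answer: 15

Derivation:
Op 1: place WK@(4,4)
Op 2: place BN@(4,3)
Op 3: place WQ@(3,1)
Op 4: place BN@(2,4)
Op 5: place BN@(2,0)
Op 6: place BK@(0,4)
Per-piece attacks for W:
  WQ@(3,1): attacks (3,2) (3,3) (3,4) (3,0) (4,1) (2,1) (1,1) (0,1) (4,2) (4,0) (2,2) (1,3) (0,4) (2,0) [ray(-1,1) blocked at (0,4); ray(-1,-1) blocked at (2,0)]
  WK@(4,4): attacks (4,3) (3,4) (3,3)
Union (15 distinct): (0,1) (0,4) (1,1) (1,3) (2,0) (2,1) (2,2) (3,0) (3,2) (3,3) (3,4) (4,0) (4,1) (4,2) (4,3)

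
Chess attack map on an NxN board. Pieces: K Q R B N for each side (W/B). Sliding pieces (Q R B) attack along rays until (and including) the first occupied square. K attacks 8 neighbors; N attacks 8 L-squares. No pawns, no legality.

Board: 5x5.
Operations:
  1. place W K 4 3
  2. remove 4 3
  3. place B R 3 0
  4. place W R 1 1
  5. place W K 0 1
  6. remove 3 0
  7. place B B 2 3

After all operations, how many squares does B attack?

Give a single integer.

Op 1: place WK@(4,3)
Op 2: remove (4,3)
Op 3: place BR@(3,0)
Op 4: place WR@(1,1)
Op 5: place WK@(0,1)
Op 6: remove (3,0)
Op 7: place BB@(2,3)
Per-piece attacks for B:
  BB@(2,3): attacks (3,4) (3,2) (4,1) (1,4) (1,2) (0,1) [ray(-1,-1) blocked at (0,1)]
Union (6 distinct): (0,1) (1,2) (1,4) (3,2) (3,4) (4,1)

Answer: 6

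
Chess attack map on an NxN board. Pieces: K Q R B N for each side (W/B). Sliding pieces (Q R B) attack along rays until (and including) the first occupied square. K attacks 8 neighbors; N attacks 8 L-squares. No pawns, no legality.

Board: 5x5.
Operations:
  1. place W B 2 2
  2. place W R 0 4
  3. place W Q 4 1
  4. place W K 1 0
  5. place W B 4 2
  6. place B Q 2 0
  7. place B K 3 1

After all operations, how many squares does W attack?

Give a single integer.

Op 1: place WB@(2,2)
Op 2: place WR@(0,4)
Op 3: place WQ@(4,1)
Op 4: place WK@(1,0)
Op 5: place WB@(4,2)
Op 6: place BQ@(2,0)
Op 7: place BK@(3,1)
Per-piece attacks for W:
  WR@(0,4): attacks (0,3) (0,2) (0,1) (0,0) (1,4) (2,4) (3,4) (4,4)
  WK@(1,0): attacks (1,1) (2,0) (0,0) (2,1) (0,1)
  WB@(2,2): attacks (3,3) (4,4) (3,1) (1,3) (0,4) (1,1) (0,0) [ray(1,-1) blocked at (3,1); ray(-1,1) blocked at (0,4)]
  WQ@(4,1): attacks (4,2) (4,0) (3,1) (3,2) (2,3) (1,4) (3,0) [ray(0,1) blocked at (4,2); ray(-1,0) blocked at (3,1)]
  WB@(4,2): attacks (3,3) (2,4) (3,1) [ray(-1,-1) blocked at (3,1)]
Union (20 distinct): (0,0) (0,1) (0,2) (0,3) (0,4) (1,1) (1,3) (1,4) (2,0) (2,1) (2,3) (2,4) (3,0) (3,1) (3,2) (3,3) (3,4) (4,0) (4,2) (4,4)

Answer: 20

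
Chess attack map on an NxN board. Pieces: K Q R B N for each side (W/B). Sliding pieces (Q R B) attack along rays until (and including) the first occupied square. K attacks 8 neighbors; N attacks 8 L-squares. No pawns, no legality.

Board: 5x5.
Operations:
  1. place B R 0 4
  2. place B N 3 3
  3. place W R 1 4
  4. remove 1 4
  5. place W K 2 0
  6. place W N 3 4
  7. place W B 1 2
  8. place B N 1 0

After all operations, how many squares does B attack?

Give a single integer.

Answer: 12

Derivation:
Op 1: place BR@(0,4)
Op 2: place BN@(3,3)
Op 3: place WR@(1,4)
Op 4: remove (1,4)
Op 5: place WK@(2,0)
Op 6: place WN@(3,4)
Op 7: place WB@(1,2)
Op 8: place BN@(1,0)
Per-piece attacks for B:
  BR@(0,4): attacks (0,3) (0,2) (0,1) (0,0) (1,4) (2,4) (3,4) [ray(1,0) blocked at (3,4)]
  BN@(1,0): attacks (2,2) (3,1) (0,2)
  BN@(3,3): attacks (1,4) (4,1) (2,1) (1,2)
Union (12 distinct): (0,0) (0,1) (0,2) (0,3) (1,2) (1,4) (2,1) (2,2) (2,4) (3,1) (3,4) (4,1)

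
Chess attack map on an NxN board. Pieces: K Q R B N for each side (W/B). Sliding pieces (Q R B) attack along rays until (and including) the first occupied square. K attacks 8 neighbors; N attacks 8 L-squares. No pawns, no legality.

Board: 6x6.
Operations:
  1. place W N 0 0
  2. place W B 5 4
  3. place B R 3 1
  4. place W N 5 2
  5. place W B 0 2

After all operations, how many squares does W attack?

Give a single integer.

Answer: 15

Derivation:
Op 1: place WN@(0,0)
Op 2: place WB@(5,4)
Op 3: place BR@(3,1)
Op 4: place WN@(5,2)
Op 5: place WB@(0,2)
Per-piece attacks for W:
  WN@(0,0): attacks (1,2) (2,1)
  WB@(0,2): attacks (1,3) (2,4) (3,5) (1,1) (2,0)
  WN@(5,2): attacks (4,4) (3,3) (4,0) (3,1)
  WB@(5,4): attacks (4,5) (4,3) (3,2) (2,1) (1,0)
Union (15 distinct): (1,0) (1,1) (1,2) (1,3) (2,0) (2,1) (2,4) (3,1) (3,2) (3,3) (3,5) (4,0) (4,3) (4,4) (4,5)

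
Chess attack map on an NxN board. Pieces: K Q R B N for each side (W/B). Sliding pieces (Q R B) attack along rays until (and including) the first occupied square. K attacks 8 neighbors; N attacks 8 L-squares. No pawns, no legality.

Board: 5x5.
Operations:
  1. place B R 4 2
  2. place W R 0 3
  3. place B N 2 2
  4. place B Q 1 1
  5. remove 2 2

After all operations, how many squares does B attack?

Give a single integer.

Answer: 17

Derivation:
Op 1: place BR@(4,2)
Op 2: place WR@(0,3)
Op 3: place BN@(2,2)
Op 4: place BQ@(1,1)
Op 5: remove (2,2)
Per-piece attacks for B:
  BQ@(1,1): attacks (1,2) (1,3) (1,4) (1,0) (2,1) (3,1) (4,1) (0,1) (2,2) (3,3) (4,4) (2,0) (0,2) (0,0)
  BR@(4,2): attacks (4,3) (4,4) (4,1) (4,0) (3,2) (2,2) (1,2) (0,2)
Union (17 distinct): (0,0) (0,1) (0,2) (1,0) (1,2) (1,3) (1,4) (2,0) (2,1) (2,2) (3,1) (3,2) (3,3) (4,0) (4,1) (4,3) (4,4)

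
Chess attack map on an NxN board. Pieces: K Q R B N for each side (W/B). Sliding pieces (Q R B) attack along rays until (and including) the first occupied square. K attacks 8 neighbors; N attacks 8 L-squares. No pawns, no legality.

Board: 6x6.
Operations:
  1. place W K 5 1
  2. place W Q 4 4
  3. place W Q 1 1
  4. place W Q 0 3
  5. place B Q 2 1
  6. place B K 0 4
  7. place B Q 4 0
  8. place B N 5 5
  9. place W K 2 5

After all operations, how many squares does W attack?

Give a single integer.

Op 1: place WK@(5,1)
Op 2: place WQ@(4,4)
Op 3: place WQ@(1,1)
Op 4: place WQ@(0,3)
Op 5: place BQ@(2,1)
Op 6: place BK@(0,4)
Op 7: place BQ@(4,0)
Op 8: place BN@(5,5)
Op 9: place WK@(2,5)
Per-piece attacks for W:
  WQ@(0,3): attacks (0,4) (0,2) (0,1) (0,0) (1,3) (2,3) (3,3) (4,3) (5,3) (1,4) (2,5) (1,2) (2,1) [ray(0,1) blocked at (0,4); ray(1,1) blocked at (2,5); ray(1,-1) blocked at (2,1)]
  WQ@(1,1): attacks (1,2) (1,3) (1,4) (1,5) (1,0) (2,1) (0,1) (2,2) (3,3) (4,4) (2,0) (0,2) (0,0) [ray(1,0) blocked at (2,1); ray(1,1) blocked at (4,4)]
  WK@(2,5): attacks (2,4) (3,5) (1,5) (3,4) (1,4)
  WQ@(4,4): attacks (4,5) (4,3) (4,2) (4,1) (4,0) (5,4) (3,4) (2,4) (1,4) (0,4) (5,5) (5,3) (3,5) (3,3) (2,2) (1,1) [ray(0,-1) blocked at (4,0); ray(-1,0) blocked at (0,4); ray(1,1) blocked at (5,5); ray(-1,-1) blocked at (1,1)]
  WK@(5,1): attacks (5,2) (5,0) (4,1) (4,2) (4,0)
Union (30 distinct): (0,0) (0,1) (0,2) (0,4) (1,0) (1,1) (1,2) (1,3) (1,4) (1,5) (2,0) (2,1) (2,2) (2,3) (2,4) (2,5) (3,3) (3,4) (3,5) (4,0) (4,1) (4,2) (4,3) (4,4) (4,5) (5,0) (5,2) (5,3) (5,4) (5,5)

Answer: 30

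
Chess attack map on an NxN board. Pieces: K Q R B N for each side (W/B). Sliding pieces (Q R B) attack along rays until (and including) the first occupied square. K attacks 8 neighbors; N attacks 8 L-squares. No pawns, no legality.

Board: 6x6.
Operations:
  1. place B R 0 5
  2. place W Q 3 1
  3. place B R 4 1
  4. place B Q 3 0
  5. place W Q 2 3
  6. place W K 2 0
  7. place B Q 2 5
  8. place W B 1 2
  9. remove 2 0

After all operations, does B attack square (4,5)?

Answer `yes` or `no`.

Op 1: place BR@(0,5)
Op 2: place WQ@(3,1)
Op 3: place BR@(4,1)
Op 4: place BQ@(3,0)
Op 5: place WQ@(2,3)
Op 6: place WK@(2,0)
Op 7: place BQ@(2,5)
Op 8: place WB@(1,2)
Op 9: remove (2,0)
Per-piece attacks for B:
  BR@(0,5): attacks (0,4) (0,3) (0,2) (0,1) (0,0) (1,5) (2,5) [ray(1,0) blocked at (2,5)]
  BQ@(2,5): attacks (2,4) (2,3) (3,5) (4,5) (5,5) (1,5) (0,5) (3,4) (4,3) (5,2) (1,4) (0,3) [ray(0,-1) blocked at (2,3); ray(-1,0) blocked at (0,5)]
  BQ@(3,0): attacks (3,1) (4,0) (5,0) (2,0) (1,0) (0,0) (4,1) (2,1) (1,2) [ray(0,1) blocked at (3,1); ray(1,1) blocked at (4,1); ray(-1,1) blocked at (1,2)]
  BR@(4,1): attacks (4,2) (4,3) (4,4) (4,5) (4,0) (5,1) (3,1) [ray(-1,0) blocked at (3,1)]
B attacks (4,5): yes

Answer: yes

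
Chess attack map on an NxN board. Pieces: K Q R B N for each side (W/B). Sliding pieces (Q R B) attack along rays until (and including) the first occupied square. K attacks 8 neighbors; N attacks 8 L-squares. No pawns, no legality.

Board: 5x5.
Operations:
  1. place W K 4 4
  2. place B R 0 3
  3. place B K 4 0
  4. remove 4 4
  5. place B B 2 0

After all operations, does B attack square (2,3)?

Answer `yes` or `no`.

Op 1: place WK@(4,4)
Op 2: place BR@(0,3)
Op 3: place BK@(4,0)
Op 4: remove (4,4)
Op 5: place BB@(2,0)
Per-piece attacks for B:
  BR@(0,3): attacks (0,4) (0,2) (0,1) (0,0) (1,3) (2,3) (3,3) (4,3)
  BB@(2,0): attacks (3,1) (4,2) (1,1) (0,2)
  BK@(4,0): attacks (4,1) (3,0) (3,1)
B attacks (2,3): yes

Answer: yes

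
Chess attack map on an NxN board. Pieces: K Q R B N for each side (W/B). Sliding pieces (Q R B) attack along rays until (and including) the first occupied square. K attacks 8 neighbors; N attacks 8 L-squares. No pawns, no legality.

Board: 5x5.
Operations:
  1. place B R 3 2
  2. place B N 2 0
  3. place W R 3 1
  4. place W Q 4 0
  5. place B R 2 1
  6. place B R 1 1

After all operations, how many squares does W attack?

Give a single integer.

Answer: 9

Derivation:
Op 1: place BR@(3,2)
Op 2: place BN@(2,0)
Op 3: place WR@(3,1)
Op 4: place WQ@(4,0)
Op 5: place BR@(2,1)
Op 6: place BR@(1,1)
Per-piece attacks for W:
  WR@(3,1): attacks (3,2) (3,0) (4,1) (2,1) [ray(0,1) blocked at (3,2); ray(-1,0) blocked at (2,1)]
  WQ@(4,0): attacks (4,1) (4,2) (4,3) (4,4) (3,0) (2,0) (3,1) [ray(-1,0) blocked at (2,0); ray(-1,1) blocked at (3,1)]
Union (9 distinct): (2,0) (2,1) (3,0) (3,1) (3,2) (4,1) (4,2) (4,3) (4,4)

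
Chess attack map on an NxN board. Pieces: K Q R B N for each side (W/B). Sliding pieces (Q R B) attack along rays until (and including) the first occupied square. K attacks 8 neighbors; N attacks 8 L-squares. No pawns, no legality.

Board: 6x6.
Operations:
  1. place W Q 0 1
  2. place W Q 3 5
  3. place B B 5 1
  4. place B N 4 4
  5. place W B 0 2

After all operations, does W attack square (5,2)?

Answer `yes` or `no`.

Answer: no

Derivation:
Op 1: place WQ@(0,1)
Op 2: place WQ@(3,5)
Op 3: place BB@(5,1)
Op 4: place BN@(4,4)
Op 5: place WB@(0,2)
Per-piece attacks for W:
  WQ@(0,1): attacks (0,2) (0,0) (1,1) (2,1) (3,1) (4,1) (5,1) (1,2) (2,3) (3,4) (4,5) (1,0) [ray(0,1) blocked at (0,2); ray(1,0) blocked at (5,1)]
  WB@(0,2): attacks (1,3) (2,4) (3,5) (1,1) (2,0) [ray(1,1) blocked at (3,5)]
  WQ@(3,5): attacks (3,4) (3,3) (3,2) (3,1) (3,0) (4,5) (5,5) (2,5) (1,5) (0,5) (4,4) (2,4) (1,3) (0,2) [ray(1,-1) blocked at (4,4); ray(-1,-1) blocked at (0,2)]
W attacks (5,2): no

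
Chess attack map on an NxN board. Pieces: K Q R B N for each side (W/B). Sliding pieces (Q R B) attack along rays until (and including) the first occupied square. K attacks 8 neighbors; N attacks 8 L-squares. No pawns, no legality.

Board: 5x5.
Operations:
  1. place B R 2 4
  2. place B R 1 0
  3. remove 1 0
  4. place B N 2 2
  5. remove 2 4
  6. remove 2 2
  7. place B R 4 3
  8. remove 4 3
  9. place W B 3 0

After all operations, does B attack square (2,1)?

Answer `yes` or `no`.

Answer: no

Derivation:
Op 1: place BR@(2,4)
Op 2: place BR@(1,0)
Op 3: remove (1,0)
Op 4: place BN@(2,2)
Op 5: remove (2,4)
Op 6: remove (2,2)
Op 7: place BR@(4,3)
Op 8: remove (4,3)
Op 9: place WB@(3,0)
Per-piece attacks for B:
B attacks (2,1): no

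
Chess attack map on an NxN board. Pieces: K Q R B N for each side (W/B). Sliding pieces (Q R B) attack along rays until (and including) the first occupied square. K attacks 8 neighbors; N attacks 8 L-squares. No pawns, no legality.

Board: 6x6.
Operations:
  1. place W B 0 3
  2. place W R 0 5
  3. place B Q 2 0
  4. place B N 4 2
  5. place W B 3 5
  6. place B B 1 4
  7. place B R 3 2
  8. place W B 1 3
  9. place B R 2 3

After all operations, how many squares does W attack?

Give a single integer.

Op 1: place WB@(0,3)
Op 2: place WR@(0,5)
Op 3: place BQ@(2,0)
Op 4: place BN@(4,2)
Op 5: place WB@(3,5)
Op 6: place BB@(1,4)
Op 7: place BR@(3,2)
Op 8: place WB@(1,3)
Op 9: place BR@(2,3)
Per-piece attacks for W:
  WB@(0,3): attacks (1,4) (1,2) (2,1) (3,0) [ray(1,1) blocked at (1,4)]
  WR@(0,5): attacks (0,4) (0,3) (1,5) (2,5) (3,5) [ray(0,-1) blocked at (0,3); ray(1,0) blocked at (3,5)]
  WB@(1,3): attacks (2,4) (3,5) (2,2) (3,1) (4,0) (0,4) (0,2) [ray(1,1) blocked at (3,5)]
  WB@(3,5): attacks (4,4) (5,3) (2,4) (1,3) [ray(-1,-1) blocked at (1,3)]
Union (17 distinct): (0,2) (0,3) (0,4) (1,2) (1,3) (1,4) (1,5) (2,1) (2,2) (2,4) (2,5) (3,0) (3,1) (3,5) (4,0) (4,4) (5,3)

Answer: 17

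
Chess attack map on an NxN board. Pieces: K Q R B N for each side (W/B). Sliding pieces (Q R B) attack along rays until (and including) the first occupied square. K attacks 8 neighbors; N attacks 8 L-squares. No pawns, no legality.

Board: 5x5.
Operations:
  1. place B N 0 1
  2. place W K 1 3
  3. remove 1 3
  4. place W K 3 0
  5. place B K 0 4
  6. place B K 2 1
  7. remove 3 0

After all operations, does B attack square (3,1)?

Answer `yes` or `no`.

Op 1: place BN@(0,1)
Op 2: place WK@(1,3)
Op 3: remove (1,3)
Op 4: place WK@(3,0)
Op 5: place BK@(0,4)
Op 6: place BK@(2,1)
Op 7: remove (3,0)
Per-piece attacks for B:
  BN@(0,1): attacks (1,3) (2,2) (2,0)
  BK@(0,4): attacks (0,3) (1,4) (1,3)
  BK@(2,1): attacks (2,2) (2,0) (3,1) (1,1) (3,2) (3,0) (1,2) (1,0)
B attacks (3,1): yes

Answer: yes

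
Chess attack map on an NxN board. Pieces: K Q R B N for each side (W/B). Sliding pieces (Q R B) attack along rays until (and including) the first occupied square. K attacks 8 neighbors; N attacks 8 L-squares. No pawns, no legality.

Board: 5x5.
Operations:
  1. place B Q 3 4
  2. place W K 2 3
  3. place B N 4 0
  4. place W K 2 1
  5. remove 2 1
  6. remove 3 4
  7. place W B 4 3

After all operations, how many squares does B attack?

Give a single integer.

Op 1: place BQ@(3,4)
Op 2: place WK@(2,3)
Op 3: place BN@(4,0)
Op 4: place WK@(2,1)
Op 5: remove (2,1)
Op 6: remove (3,4)
Op 7: place WB@(4,3)
Per-piece attacks for B:
  BN@(4,0): attacks (3,2) (2,1)
Union (2 distinct): (2,1) (3,2)

Answer: 2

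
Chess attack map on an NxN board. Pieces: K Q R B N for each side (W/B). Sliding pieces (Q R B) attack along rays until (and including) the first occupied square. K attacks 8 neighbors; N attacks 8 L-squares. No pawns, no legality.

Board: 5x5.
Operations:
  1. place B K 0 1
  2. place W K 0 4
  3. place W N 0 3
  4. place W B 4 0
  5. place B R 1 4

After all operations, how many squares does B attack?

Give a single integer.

Answer: 10

Derivation:
Op 1: place BK@(0,1)
Op 2: place WK@(0,4)
Op 3: place WN@(0,3)
Op 4: place WB@(4,0)
Op 5: place BR@(1,4)
Per-piece attacks for B:
  BK@(0,1): attacks (0,2) (0,0) (1,1) (1,2) (1,0)
  BR@(1,4): attacks (1,3) (1,2) (1,1) (1,0) (2,4) (3,4) (4,4) (0,4) [ray(-1,0) blocked at (0,4)]
Union (10 distinct): (0,0) (0,2) (0,4) (1,0) (1,1) (1,2) (1,3) (2,4) (3,4) (4,4)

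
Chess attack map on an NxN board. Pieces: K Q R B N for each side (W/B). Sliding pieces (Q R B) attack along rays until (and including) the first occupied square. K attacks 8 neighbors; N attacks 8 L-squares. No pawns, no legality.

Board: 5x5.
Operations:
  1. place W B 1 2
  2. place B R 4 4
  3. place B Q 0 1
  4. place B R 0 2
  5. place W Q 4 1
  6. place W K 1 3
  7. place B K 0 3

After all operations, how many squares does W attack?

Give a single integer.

Op 1: place WB@(1,2)
Op 2: place BR@(4,4)
Op 3: place BQ@(0,1)
Op 4: place BR@(0,2)
Op 5: place WQ@(4,1)
Op 6: place WK@(1,3)
Op 7: place BK@(0,3)
Per-piece attacks for W:
  WB@(1,2): attacks (2,3) (3,4) (2,1) (3,0) (0,3) (0,1) [ray(-1,1) blocked at (0,3); ray(-1,-1) blocked at (0,1)]
  WK@(1,3): attacks (1,4) (1,2) (2,3) (0,3) (2,4) (2,2) (0,4) (0,2)
  WQ@(4,1): attacks (4,2) (4,3) (4,4) (4,0) (3,1) (2,1) (1,1) (0,1) (3,2) (2,3) (1,4) (3,0) [ray(0,1) blocked at (4,4); ray(-1,0) blocked at (0,1)]
Union (19 distinct): (0,1) (0,2) (0,3) (0,4) (1,1) (1,2) (1,4) (2,1) (2,2) (2,3) (2,4) (3,0) (3,1) (3,2) (3,4) (4,0) (4,2) (4,3) (4,4)

Answer: 19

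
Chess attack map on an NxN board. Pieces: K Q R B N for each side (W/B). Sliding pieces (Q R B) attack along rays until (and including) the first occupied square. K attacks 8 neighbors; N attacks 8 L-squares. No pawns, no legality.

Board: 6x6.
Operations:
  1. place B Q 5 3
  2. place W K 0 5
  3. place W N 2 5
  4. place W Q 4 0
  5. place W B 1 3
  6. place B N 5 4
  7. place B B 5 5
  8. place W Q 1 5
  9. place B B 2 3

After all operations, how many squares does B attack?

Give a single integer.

Op 1: place BQ@(5,3)
Op 2: place WK@(0,5)
Op 3: place WN@(2,5)
Op 4: place WQ@(4,0)
Op 5: place WB@(1,3)
Op 6: place BN@(5,4)
Op 7: place BB@(5,5)
Op 8: place WQ@(1,5)
Op 9: place BB@(2,3)
Per-piece attacks for B:
  BB@(2,3): attacks (3,4) (4,5) (3,2) (4,1) (5,0) (1,4) (0,5) (1,2) (0,1) [ray(-1,1) blocked at (0,5)]
  BQ@(5,3): attacks (5,4) (5,2) (5,1) (5,0) (4,3) (3,3) (2,3) (4,4) (3,5) (4,2) (3,1) (2,0) [ray(0,1) blocked at (5,4); ray(-1,0) blocked at (2,3)]
  BN@(5,4): attacks (3,5) (4,2) (3,3)
  BB@(5,5): attacks (4,4) (3,3) (2,2) (1,1) (0,0)
Union (23 distinct): (0,0) (0,1) (0,5) (1,1) (1,2) (1,4) (2,0) (2,2) (2,3) (3,1) (3,2) (3,3) (3,4) (3,5) (4,1) (4,2) (4,3) (4,4) (4,5) (5,0) (5,1) (5,2) (5,4)

Answer: 23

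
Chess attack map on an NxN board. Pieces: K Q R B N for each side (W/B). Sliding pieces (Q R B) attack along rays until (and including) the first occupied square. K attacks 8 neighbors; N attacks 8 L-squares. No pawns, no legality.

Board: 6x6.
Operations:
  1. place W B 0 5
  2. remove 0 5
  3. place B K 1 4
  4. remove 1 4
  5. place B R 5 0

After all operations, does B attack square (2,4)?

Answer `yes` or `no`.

Answer: no

Derivation:
Op 1: place WB@(0,5)
Op 2: remove (0,5)
Op 3: place BK@(1,4)
Op 4: remove (1,4)
Op 5: place BR@(5,0)
Per-piece attacks for B:
  BR@(5,0): attacks (5,1) (5,2) (5,3) (5,4) (5,5) (4,0) (3,0) (2,0) (1,0) (0,0)
B attacks (2,4): no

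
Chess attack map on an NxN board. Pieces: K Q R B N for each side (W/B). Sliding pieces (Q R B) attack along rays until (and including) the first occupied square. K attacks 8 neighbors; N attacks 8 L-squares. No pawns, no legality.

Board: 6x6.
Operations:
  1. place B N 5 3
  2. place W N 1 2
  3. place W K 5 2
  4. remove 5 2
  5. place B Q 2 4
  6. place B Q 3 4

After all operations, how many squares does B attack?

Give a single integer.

Op 1: place BN@(5,3)
Op 2: place WN@(1,2)
Op 3: place WK@(5,2)
Op 4: remove (5,2)
Op 5: place BQ@(2,4)
Op 6: place BQ@(3,4)
Per-piece attacks for B:
  BQ@(2,4): attacks (2,5) (2,3) (2,2) (2,1) (2,0) (3,4) (1,4) (0,4) (3,5) (3,3) (4,2) (5,1) (1,5) (1,3) (0,2) [ray(1,0) blocked at (3,4)]
  BQ@(3,4): attacks (3,5) (3,3) (3,2) (3,1) (3,0) (4,4) (5,4) (2,4) (4,5) (4,3) (5,2) (2,5) (2,3) (1,2) [ray(-1,0) blocked at (2,4); ray(-1,-1) blocked at (1,2)]
  BN@(5,3): attacks (4,5) (3,4) (4,1) (3,2)
Union (26 distinct): (0,2) (0,4) (1,2) (1,3) (1,4) (1,5) (2,0) (2,1) (2,2) (2,3) (2,4) (2,5) (3,0) (3,1) (3,2) (3,3) (3,4) (3,5) (4,1) (4,2) (4,3) (4,4) (4,5) (5,1) (5,2) (5,4)

Answer: 26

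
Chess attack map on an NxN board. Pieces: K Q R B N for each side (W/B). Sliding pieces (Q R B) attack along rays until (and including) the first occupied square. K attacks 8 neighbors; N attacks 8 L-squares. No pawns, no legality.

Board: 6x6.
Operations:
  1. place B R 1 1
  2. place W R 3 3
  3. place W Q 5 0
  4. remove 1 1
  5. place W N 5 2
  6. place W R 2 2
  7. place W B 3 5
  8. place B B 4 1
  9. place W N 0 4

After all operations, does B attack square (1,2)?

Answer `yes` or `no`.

Answer: no

Derivation:
Op 1: place BR@(1,1)
Op 2: place WR@(3,3)
Op 3: place WQ@(5,0)
Op 4: remove (1,1)
Op 5: place WN@(5,2)
Op 6: place WR@(2,2)
Op 7: place WB@(3,5)
Op 8: place BB@(4,1)
Op 9: place WN@(0,4)
Per-piece attacks for B:
  BB@(4,1): attacks (5,2) (5,0) (3,2) (2,3) (1,4) (0,5) (3,0) [ray(1,1) blocked at (5,2); ray(1,-1) blocked at (5,0)]
B attacks (1,2): no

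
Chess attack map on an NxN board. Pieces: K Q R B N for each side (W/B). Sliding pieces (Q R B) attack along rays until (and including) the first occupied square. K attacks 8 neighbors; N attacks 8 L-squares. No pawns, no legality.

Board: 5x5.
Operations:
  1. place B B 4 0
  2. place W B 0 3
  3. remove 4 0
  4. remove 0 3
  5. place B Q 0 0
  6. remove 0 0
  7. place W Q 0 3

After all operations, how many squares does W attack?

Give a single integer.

Answer: 12

Derivation:
Op 1: place BB@(4,0)
Op 2: place WB@(0,3)
Op 3: remove (4,0)
Op 4: remove (0,3)
Op 5: place BQ@(0,0)
Op 6: remove (0,0)
Op 7: place WQ@(0,3)
Per-piece attacks for W:
  WQ@(0,3): attacks (0,4) (0,2) (0,1) (0,0) (1,3) (2,3) (3,3) (4,3) (1,4) (1,2) (2,1) (3,0)
Union (12 distinct): (0,0) (0,1) (0,2) (0,4) (1,2) (1,3) (1,4) (2,1) (2,3) (3,0) (3,3) (4,3)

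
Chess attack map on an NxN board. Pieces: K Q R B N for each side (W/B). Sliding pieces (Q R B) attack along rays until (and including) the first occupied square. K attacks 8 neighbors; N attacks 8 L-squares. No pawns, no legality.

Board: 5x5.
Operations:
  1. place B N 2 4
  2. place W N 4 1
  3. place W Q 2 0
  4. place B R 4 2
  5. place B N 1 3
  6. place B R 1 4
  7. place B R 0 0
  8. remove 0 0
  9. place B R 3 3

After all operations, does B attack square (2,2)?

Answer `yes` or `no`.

Answer: yes

Derivation:
Op 1: place BN@(2,4)
Op 2: place WN@(4,1)
Op 3: place WQ@(2,0)
Op 4: place BR@(4,2)
Op 5: place BN@(1,3)
Op 6: place BR@(1,4)
Op 7: place BR@(0,0)
Op 8: remove (0,0)
Op 9: place BR@(3,3)
Per-piece attacks for B:
  BN@(1,3): attacks (3,4) (2,1) (3,2) (0,1)
  BR@(1,4): attacks (1,3) (2,4) (0,4) [ray(0,-1) blocked at (1,3); ray(1,0) blocked at (2,4)]
  BN@(2,4): attacks (3,2) (4,3) (1,2) (0,3)
  BR@(3,3): attacks (3,4) (3,2) (3,1) (3,0) (4,3) (2,3) (1,3) [ray(-1,0) blocked at (1,3)]
  BR@(4,2): attacks (4,3) (4,4) (4,1) (3,2) (2,2) (1,2) (0,2) [ray(0,-1) blocked at (4,1)]
B attacks (2,2): yes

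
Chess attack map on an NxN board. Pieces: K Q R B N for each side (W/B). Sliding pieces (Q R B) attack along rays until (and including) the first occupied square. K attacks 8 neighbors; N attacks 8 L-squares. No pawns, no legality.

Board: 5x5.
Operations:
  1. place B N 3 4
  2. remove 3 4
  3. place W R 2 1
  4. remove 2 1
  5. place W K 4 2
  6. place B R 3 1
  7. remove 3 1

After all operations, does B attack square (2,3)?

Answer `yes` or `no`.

Answer: no

Derivation:
Op 1: place BN@(3,4)
Op 2: remove (3,4)
Op 3: place WR@(2,1)
Op 4: remove (2,1)
Op 5: place WK@(4,2)
Op 6: place BR@(3,1)
Op 7: remove (3,1)
Per-piece attacks for B:
B attacks (2,3): no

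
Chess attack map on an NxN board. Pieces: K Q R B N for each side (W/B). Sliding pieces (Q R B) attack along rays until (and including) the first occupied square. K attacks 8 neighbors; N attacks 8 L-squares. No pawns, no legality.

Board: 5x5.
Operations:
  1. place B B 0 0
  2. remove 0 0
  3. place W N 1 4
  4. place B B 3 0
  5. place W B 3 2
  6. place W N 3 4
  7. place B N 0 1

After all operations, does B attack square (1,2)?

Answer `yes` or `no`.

Answer: yes

Derivation:
Op 1: place BB@(0,0)
Op 2: remove (0,0)
Op 3: place WN@(1,4)
Op 4: place BB@(3,0)
Op 5: place WB@(3,2)
Op 6: place WN@(3,4)
Op 7: place BN@(0,1)
Per-piece attacks for B:
  BN@(0,1): attacks (1,3) (2,2) (2,0)
  BB@(3,0): attacks (4,1) (2,1) (1,2) (0,3)
B attacks (1,2): yes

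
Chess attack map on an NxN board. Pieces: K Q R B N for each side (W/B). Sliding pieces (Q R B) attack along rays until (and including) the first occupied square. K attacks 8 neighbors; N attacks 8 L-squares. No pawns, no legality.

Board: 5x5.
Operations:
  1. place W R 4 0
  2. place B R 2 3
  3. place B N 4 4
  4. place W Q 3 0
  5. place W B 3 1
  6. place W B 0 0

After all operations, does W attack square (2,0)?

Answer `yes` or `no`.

Answer: yes

Derivation:
Op 1: place WR@(4,0)
Op 2: place BR@(2,3)
Op 3: place BN@(4,4)
Op 4: place WQ@(3,0)
Op 5: place WB@(3,1)
Op 6: place WB@(0,0)
Per-piece attacks for W:
  WB@(0,0): attacks (1,1) (2,2) (3,3) (4,4) [ray(1,1) blocked at (4,4)]
  WQ@(3,0): attacks (3,1) (4,0) (2,0) (1,0) (0,0) (4,1) (2,1) (1,2) (0,3) [ray(0,1) blocked at (3,1); ray(1,0) blocked at (4,0); ray(-1,0) blocked at (0,0)]
  WB@(3,1): attacks (4,2) (4,0) (2,2) (1,3) (0,4) (2,0) [ray(1,-1) blocked at (4,0)]
  WR@(4,0): attacks (4,1) (4,2) (4,3) (4,4) (3,0) [ray(0,1) blocked at (4,4); ray(-1,0) blocked at (3,0)]
W attacks (2,0): yes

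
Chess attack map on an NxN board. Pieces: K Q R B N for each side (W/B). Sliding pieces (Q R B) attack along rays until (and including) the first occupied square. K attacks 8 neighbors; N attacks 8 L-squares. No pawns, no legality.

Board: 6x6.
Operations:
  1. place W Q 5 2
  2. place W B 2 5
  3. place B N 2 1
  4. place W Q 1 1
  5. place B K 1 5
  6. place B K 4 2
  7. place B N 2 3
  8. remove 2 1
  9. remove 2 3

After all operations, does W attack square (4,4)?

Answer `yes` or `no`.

Op 1: place WQ@(5,2)
Op 2: place WB@(2,5)
Op 3: place BN@(2,1)
Op 4: place WQ@(1,1)
Op 5: place BK@(1,5)
Op 6: place BK@(4,2)
Op 7: place BN@(2,3)
Op 8: remove (2,1)
Op 9: remove (2,3)
Per-piece attacks for W:
  WQ@(1,1): attacks (1,2) (1,3) (1,4) (1,5) (1,0) (2,1) (3,1) (4,1) (5,1) (0,1) (2,2) (3,3) (4,4) (5,5) (2,0) (0,2) (0,0) [ray(0,1) blocked at (1,5)]
  WB@(2,5): attacks (3,4) (4,3) (5,2) (1,4) (0,3) [ray(1,-1) blocked at (5,2)]
  WQ@(5,2): attacks (5,3) (5,4) (5,5) (5,1) (5,0) (4,2) (4,3) (3,4) (2,5) (4,1) (3,0) [ray(-1,0) blocked at (4,2); ray(-1,1) blocked at (2,5)]
W attacks (4,4): yes

Answer: yes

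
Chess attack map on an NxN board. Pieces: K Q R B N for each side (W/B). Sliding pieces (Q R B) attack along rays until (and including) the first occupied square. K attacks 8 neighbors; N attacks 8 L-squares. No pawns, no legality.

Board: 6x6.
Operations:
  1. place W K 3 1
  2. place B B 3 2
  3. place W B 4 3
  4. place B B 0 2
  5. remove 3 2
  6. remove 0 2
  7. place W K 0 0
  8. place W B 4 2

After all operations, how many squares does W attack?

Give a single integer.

Answer: 21

Derivation:
Op 1: place WK@(3,1)
Op 2: place BB@(3,2)
Op 3: place WB@(4,3)
Op 4: place BB@(0,2)
Op 5: remove (3,2)
Op 6: remove (0,2)
Op 7: place WK@(0,0)
Op 8: place WB@(4,2)
Per-piece attacks for W:
  WK@(0,0): attacks (0,1) (1,0) (1,1)
  WK@(3,1): attacks (3,2) (3,0) (4,1) (2,1) (4,2) (4,0) (2,2) (2,0)
  WB@(4,2): attacks (5,3) (5,1) (3,3) (2,4) (1,5) (3,1) [ray(-1,-1) blocked at (3,1)]
  WB@(4,3): attacks (5,4) (5,2) (3,4) (2,5) (3,2) (2,1) (1,0)
Union (21 distinct): (0,1) (1,0) (1,1) (1,5) (2,0) (2,1) (2,2) (2,4) (2,5) (3,0) (3,1) (3,2) (3,3) (3,4) (4,0) (4,1) (4,2) (5,1) (5,2) (5,3) (5,4)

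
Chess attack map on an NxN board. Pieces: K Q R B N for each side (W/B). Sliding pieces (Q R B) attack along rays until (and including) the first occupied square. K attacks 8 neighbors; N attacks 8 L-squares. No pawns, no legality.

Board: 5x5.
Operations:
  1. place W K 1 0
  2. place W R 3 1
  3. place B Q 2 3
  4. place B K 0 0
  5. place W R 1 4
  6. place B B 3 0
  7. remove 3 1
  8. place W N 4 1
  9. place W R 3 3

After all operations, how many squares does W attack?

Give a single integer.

Op 1: place WK@(1,0)
Op 2: place WR@(3,1)
Op 3: place BQ@(2,3)
Op 4: place BK@(0,0)
Op 5: place WR@(1,4)
Op 6: place BB@(3,0)
Op 7: remove (3,1)
Op 8: place WN@(4,1)
Op 9: place WR@(3,3)
Per-piece attacks for W:
  WK@(1,0): attacks (1,1) (2,0) (0,0) (2,1) (0,1)
  WR@(1,4): attacks (1,3) (1,2) (1,1) (1,0) (2,4) (3,4) (4,4) (0,4) [ray(0,-1) blocked at (1,0)]
  WR@(3,3): attacks (3,4) (3,2) (3,1) (3,0) (4,3) (2,3) [ray(0,-1) blocked at (3,0); ray(-1,0) blocked at (2,3)]
  WN@(4,1): attacks (3,3) (2,2) (2,0)
Union (19 distinct): (0,0) (0,1) (0,4) (1,0) (1,1) (1,2) (1,3) (2,0) (2,1) (2,2) (2,3) (2,4) (3,0) (3,1) (3,2) (3,3) (3,4) (4,3) (4,4)

Answer: 19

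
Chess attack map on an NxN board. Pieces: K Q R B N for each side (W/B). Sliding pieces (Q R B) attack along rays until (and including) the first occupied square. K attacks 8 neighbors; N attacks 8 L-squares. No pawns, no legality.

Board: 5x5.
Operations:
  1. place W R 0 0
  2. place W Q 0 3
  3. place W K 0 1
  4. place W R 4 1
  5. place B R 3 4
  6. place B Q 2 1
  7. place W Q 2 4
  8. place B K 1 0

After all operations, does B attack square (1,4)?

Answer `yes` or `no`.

Answer: no

Derivation:
Op 1: place WR@(0,0)
Op 2: place WQ@(0,3)
Op 3: place WK@(0,1)
Op 4: place WR@(4,1)
Op 5: place BR@(3,4)
Op 6: place BQ@(2,1)
Op 7: place WQ@(2,4)
Op 8: place BK@(1,0)
Per-piece attacks for B:
  BK@(1,0): attacks (1,1) (2,0) (0,0) (2,1) (0,1)
  BQ@(2,1): attacks (2,2) (2,3) (2,4) (2,0) (3,1) (4,1) (1,1) (0,1) (3,2) (4,3) (3,0) (1,2) (0,3) (1,0) [ray(0,1) blocked at (2,4); ray(1,0) blocked at (4,1); ray(-1,0) blocked at (0,1); ray(-1,1) blocked at (0,3); ray(-1,-1) blocked at (1,0)]
  BR@(3,4): attacks (3,3) (3,2) (3,1) (3,0) (4,4) (2,4) [ray(-1,0) blocked at (2,4)]
B attacks (1,4): no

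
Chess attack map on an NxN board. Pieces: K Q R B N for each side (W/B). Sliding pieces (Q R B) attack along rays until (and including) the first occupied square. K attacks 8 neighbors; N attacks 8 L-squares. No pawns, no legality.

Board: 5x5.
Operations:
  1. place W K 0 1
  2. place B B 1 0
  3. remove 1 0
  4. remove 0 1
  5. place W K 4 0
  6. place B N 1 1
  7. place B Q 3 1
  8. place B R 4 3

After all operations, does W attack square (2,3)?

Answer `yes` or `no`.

Op 1: place WK@(0,1)
Op 2: place BB@(1,0)
Op 3: remove (1,0)
Op 4: remove (0,1)
Op 5: place WK@(4,0)
Op 6: place BN@(1,1)
Op 7: place BQ@(3,1)
Op 8: place BR@(4,3)
Per-piece attacks for W:
  WK@(4,0): attacks (4,1) (3,0) (3,1)
W attacks (2,3): no

Answer: no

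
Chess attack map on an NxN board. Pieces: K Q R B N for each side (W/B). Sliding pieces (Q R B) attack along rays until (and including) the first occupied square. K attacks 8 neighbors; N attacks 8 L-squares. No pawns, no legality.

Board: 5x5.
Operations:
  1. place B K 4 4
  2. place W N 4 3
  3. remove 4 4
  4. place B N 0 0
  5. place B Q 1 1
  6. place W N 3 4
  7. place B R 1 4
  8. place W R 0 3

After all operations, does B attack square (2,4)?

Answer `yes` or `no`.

Op 1: place BK@(4,4)
Op 2: place WN@(4,3)
Op 3: remove (4,4)
Op 4: place BN@(0,0)
Op 5: place BQ@(1,1)
Op 6: place WN@(3,4)
Op 7: place BR@(1,4)
Op 8: place WR@(0,3)
Per-piece attacks for B:
  BN@(0,0): attacks (1,2) (2,1)
  BQ@(1,1): attacks (1,2) (1,3) (1,4) (1,0) (2,1) (3,1) (4,1) (0,1) (2,2) (3,3) (4,4) (2,0) (0,2) (0,0) [ray(0,1) blocked at (1,4); ray(-1,-1) blocked at (0,0)]
  BR@(1,4): attacks (1,3) (1,2) (1,1) (2,4) (3,4) (0,4) [ray(0,-1) blocked at (1,1); ray(1,0) blocked at (3,4)]
B attacks (2,4): yes

Answer: yes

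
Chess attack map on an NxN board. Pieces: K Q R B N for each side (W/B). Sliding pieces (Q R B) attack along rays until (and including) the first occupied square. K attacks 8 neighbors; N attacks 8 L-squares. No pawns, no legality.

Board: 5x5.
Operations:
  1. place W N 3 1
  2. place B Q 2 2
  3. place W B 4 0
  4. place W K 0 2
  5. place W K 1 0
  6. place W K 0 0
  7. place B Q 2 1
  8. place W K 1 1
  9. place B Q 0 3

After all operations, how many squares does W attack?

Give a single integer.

Answer: 14

Derivation:
Op 1: place WN@(3,1)
Op 2: place BQ@(2,2)
Op 3: place WB@(4,0)
Op 4: place WK@(0,2)
Op 5: place WK@(1,0)
Op 6: place WK@(0,0)
Op 7: place BQ@(2,1)
Op 8: place WK@(1,1)
Op 9: place BQ@(0,3)
Per-piece attacks for W:
  WK@(0,0): attacks (0,1) (1,0) (1,1)
  WK@(0,2): attacks (0,3) (0,1) (1,2) (1,3) (1,1)
  WK@(1,0): attacks (1,1) (2,0) (0,0) (2,1) (0,1)
  WK@(1,1): attacks (1,2) (1,0) (2,1) (0,1) (2,2) (2,0) (0,2) (0,0)
  WN@(3,1): attacks (4,3) (2,3) (1,2) (1,0)
  WB@(4,0): attacks (3,1) [ray(-1,1) blocked at (3,1)]
Union (14 distinct): (0,0) (0,1) (0,2) (0,3) (1,0) (1,1) (1,2) (1,3) (2,0) (2,1) (2,2) (2,3) (3,1) (4,3)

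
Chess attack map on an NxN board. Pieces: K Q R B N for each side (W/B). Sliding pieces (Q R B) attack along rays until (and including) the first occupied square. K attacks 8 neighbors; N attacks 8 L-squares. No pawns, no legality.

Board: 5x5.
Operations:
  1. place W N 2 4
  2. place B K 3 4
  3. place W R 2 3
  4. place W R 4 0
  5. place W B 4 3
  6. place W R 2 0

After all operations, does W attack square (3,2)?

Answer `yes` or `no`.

Op 1: place WN@(2,4)
Op 2: place BK@(3,4)
Op 3: place WR@(2,3)
Op 4: place WR@(4,0)
Op 5: place WB@(4,3)
Op 6: place WR@(2,0)
Per-piece attacks for W:
  WR@(2,0): attacks (2,1) (2,2) (2,3) (3,0) (4,0) (1,0) (0,0) [ray(0,1) blocked at (2,3); ray(1,0) blocked at (4,0)]
  WR@(2,3): attacks (2,4) (2,2) (2,1) (2,0) (3,3) (4,3) (1,3) (0,3) [ray(0,1) blocked at (2,4); ray(0,-1) blocked at (2,0); ray(1,0) blocked at (4,3)]
  WN@(2,4): attacks (3,2) (4,3) (1,2) (0,3)
  WR@(4,0): attacks (4,1) (4,2) (4,3) (3,0) (2,0) [ray(0,1) blocked at (4,3); ray(-1,0) blocked at (2,0)]
  WB@(4,3): attacks (3,4) (3,2) (2,1) (1,0) [ray(-1,1) blocked at (3,4)]
W attacks (3,2): yes

Answer: yes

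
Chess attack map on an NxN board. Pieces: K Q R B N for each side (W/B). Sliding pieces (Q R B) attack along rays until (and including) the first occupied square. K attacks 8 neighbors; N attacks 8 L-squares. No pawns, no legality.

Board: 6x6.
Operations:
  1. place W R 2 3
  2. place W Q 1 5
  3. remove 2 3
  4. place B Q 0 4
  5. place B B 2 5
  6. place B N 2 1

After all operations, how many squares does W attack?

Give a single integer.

Answer: 12

Derivation:
Op 1: place WR@(2,3)
Op 2: place WQ@(1,5)
Op 3: remove (2,3)
Op 4: place BQ@(0,4)
Op 5: place BB@(2,5)
Op 6: place BN@(2,1)
Per-piece attacks for W:
  WQ@(1,5): attacks (1,4) (1,3) (1,2) (1,1) (1,0) (2,5) (0,5) (2,4) (3,3) (4,2) (5,1) (0,4) [ray(1,0) blocked at (2,5); ray(-1,-1) blocked at (0,4)]
Union (12 distinct): (0,4) (0,5) (1,0) (1,1) (1,2) (1,3) (1,4) (2,4) (2,5) (3,3) (4,2) (5,1)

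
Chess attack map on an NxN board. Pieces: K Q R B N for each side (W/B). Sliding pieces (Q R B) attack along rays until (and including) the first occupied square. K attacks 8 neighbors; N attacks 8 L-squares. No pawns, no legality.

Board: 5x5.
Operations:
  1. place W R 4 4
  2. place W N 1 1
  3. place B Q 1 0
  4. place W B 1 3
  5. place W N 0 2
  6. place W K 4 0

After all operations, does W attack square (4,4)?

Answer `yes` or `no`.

Answer: no

Derivation:
Op 1: place WR@(4,4)
Op 2: place WN@(1,1)
Op 3: place BQ@(1,0)
Op 4: place WB@(1,3)
Op 5: place WN@(0,2)
Op 6: place WK@(4,0)
Per-piece attacks for W:
  WN@(0,2): attacks (1,4) (2,3) (1,0) (2,1)
  WN@(1,1): attacks (2,3) (3,2) (0,3) (3,0)
  WB@(1,3): attacks (2,4) (2,2) (3,1) (4,0) (0,4) (0,2) [ray(1,-1) blocked at (4,0); ray(-1,-1) blocked at (0,2)]
  WK@(4,0): attacks (4,1) (3,0) (3,1)
  WR@(4,4): attacks (4,3) (4,2) (4,1) (4,0) (3,4) (2,4) (1,4) (0,4) [ray(0,-1) blocked at (4,0)]
W attacks (4,4): no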